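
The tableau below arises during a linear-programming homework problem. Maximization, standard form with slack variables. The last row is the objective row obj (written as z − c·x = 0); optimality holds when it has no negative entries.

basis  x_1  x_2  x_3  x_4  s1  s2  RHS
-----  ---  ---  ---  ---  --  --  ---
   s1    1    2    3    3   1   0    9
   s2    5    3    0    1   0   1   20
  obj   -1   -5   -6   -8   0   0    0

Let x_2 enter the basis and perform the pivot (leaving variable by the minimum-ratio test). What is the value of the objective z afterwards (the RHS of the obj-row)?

45/2

Ratio test on column x_2 — row 1: 9/2 = 9/2; row 2: 20/3 = 20/3. Minimum is 9/2 at row 1 (s1 leaves); pivot element 2.
Pivot on row 1; the obj-row RHS becomes 0 − (-5)·(9/2) = 45/2.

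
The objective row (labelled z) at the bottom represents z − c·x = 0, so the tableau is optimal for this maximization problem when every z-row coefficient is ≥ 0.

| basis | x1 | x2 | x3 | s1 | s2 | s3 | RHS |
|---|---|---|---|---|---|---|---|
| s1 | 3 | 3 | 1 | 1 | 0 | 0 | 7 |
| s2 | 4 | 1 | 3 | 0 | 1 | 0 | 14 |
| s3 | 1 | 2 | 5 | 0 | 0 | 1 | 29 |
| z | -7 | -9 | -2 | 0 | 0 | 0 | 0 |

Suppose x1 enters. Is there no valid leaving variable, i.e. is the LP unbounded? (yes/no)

Column x1 has positive entries in row(s) 1, 2, 3, so the ratio test bounds it — not unbounded.

no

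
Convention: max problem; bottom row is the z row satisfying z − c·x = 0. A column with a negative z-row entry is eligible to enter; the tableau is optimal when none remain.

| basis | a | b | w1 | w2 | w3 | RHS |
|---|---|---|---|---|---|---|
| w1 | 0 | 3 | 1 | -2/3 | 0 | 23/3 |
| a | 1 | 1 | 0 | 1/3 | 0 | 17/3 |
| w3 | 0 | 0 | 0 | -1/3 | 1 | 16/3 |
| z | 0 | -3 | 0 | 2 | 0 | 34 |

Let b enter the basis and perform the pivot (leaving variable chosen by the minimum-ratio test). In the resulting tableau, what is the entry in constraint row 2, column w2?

Ratio test on column b — row 1: (23/3)/3 = 23/9; row 2: (17/3)/1 = 17/3; row 3: entry 0 ≤ 0. Minimum is 23/9 at row 1 (w1 leaves); pivot element 3.
Divide row 1 by 3; eliminate column b from the other rows.
Row 2 update in column w2: 1/3 − 1·(-2/9) = 5/9.

5/9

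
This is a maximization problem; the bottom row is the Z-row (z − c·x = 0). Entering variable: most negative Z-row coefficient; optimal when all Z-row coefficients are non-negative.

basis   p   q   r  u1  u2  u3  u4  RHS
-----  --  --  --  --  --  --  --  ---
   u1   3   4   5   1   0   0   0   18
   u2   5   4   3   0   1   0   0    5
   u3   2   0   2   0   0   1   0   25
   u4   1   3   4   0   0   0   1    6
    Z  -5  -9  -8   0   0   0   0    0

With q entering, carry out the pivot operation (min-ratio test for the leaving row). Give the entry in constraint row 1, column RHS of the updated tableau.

Ratio test on column q — row 1: 18/4 = 9/2; row 2: 5/4 = 5/4; row 3: entry 0 ≤ 0; row 4: 6/3 = 2. Minimum is 5/4 at row 2 (u2 leaves); pivot element 4.
Divide row 2 by 4; eliminate column q from the other rows.
Row 1 update in column RHS: 18 − 4·(5/4) = 13.

13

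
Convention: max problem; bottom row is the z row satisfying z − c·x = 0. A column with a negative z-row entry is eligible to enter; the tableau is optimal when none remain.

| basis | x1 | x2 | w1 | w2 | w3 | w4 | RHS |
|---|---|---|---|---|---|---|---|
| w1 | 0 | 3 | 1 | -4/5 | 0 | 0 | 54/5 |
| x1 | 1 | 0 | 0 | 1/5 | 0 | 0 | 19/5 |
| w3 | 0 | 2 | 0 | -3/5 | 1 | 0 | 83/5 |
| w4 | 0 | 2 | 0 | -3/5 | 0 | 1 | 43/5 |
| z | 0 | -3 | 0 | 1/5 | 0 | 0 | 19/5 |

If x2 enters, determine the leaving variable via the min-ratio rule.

Column x2 entries and ratios — w1: (54/5)/3 = 18/5; x1: 0 ≤ 0, skip; w3: (83/5)/2 = 83/10; w4: (43/5)/2 = 43/10.
Smallest ratio is 18/5 in the row of w1, so w1 leaves.

w1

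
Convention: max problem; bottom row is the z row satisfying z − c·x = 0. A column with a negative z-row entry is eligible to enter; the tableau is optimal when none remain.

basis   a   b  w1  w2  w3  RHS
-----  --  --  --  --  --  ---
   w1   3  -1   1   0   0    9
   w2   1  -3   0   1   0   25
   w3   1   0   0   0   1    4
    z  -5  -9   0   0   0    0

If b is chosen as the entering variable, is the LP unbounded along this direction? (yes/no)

yes

Every constraint-row entry in column b is ≤ 0, so increasing b is unbounded.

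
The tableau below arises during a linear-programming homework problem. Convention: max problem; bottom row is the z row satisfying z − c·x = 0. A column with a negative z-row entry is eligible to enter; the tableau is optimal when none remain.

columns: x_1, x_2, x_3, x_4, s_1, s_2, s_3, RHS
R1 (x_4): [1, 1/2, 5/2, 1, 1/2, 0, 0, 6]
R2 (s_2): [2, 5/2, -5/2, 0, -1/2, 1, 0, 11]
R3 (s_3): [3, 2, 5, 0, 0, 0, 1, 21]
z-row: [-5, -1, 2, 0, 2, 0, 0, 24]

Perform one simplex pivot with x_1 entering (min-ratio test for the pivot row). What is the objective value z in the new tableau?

Ratio test on column x_1 — row 1: 6/1 = 6; row 2: 11/2 = 11/2; row 3: 21/3 = 7. Minimum is 11/2 at row 2 (s_2 leaves); pivot element 2.
Pivot on row 2; the z-row RHS becomes 24 − (-5)·(11/2) = 103/2.

103/2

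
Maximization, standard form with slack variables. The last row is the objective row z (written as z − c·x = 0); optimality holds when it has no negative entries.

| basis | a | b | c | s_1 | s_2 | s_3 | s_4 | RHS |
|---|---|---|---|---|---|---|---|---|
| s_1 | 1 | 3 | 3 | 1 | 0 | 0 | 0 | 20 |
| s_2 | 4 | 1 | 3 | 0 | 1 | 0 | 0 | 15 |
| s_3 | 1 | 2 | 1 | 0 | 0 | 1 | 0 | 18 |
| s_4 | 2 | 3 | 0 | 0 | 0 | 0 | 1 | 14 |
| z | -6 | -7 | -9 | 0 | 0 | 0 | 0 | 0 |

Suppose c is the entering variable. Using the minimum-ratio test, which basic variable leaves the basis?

s_2

Column c entries and ratios — s_1: 20/3 = 20/3; s_2: 15/3 = 5; s_3: 18/1 = 18; s_4: 0 ≤ 0, skip.
Smallest ratio is 5 in the row of s_2, so s_2 leaves.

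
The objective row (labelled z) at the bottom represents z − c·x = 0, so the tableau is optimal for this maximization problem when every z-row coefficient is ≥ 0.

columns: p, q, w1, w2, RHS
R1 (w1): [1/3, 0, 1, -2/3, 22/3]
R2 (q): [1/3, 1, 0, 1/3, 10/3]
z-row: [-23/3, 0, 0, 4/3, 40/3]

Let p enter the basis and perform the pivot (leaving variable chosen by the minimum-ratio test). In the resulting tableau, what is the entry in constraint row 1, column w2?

-1

Ratio test on column p — row 1: (22/3)/(1/3) = 22; row 2: (10/3)/(1/3) = 10. Minimum is 10 at row 2 (q leaves); pivot element 1/3.
Divide row 2 by 1/3; eliminate column p from the other rows.
Row 1 update in column w2: -2/3 − (1/3)·1 = -1.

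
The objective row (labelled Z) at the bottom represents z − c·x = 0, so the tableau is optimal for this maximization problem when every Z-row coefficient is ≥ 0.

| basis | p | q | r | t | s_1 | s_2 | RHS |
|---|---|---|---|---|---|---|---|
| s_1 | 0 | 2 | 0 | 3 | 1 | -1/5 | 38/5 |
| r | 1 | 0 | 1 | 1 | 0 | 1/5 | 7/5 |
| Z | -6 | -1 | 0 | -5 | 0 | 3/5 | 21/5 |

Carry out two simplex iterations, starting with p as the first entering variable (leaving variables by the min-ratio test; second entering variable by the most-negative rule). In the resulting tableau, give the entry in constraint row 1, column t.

3/2

Ratio test on column p — row 1: entry 0 ≤ 0; row 2: (7/5)/1 = 7/5. Minimum is 7/5 at row 2 (r leaves); pivot element 1.
Divide row 2 by 1; eliminate column p from the other rows.
Second iteration: most negative Z-row entry is -1 in column q, so q enters.
Ratio test on column q — row 1: (38/5)/2 = 19/5; row 2: entry 0 ≤ 0. Minimum is 19/5 at row 1 (s_1 leaves); pivot element 2.
Divide row 1 by 2; eliminate column q from the other rows.
After both pivots, the entry at constraint row 1, column t is 3/2.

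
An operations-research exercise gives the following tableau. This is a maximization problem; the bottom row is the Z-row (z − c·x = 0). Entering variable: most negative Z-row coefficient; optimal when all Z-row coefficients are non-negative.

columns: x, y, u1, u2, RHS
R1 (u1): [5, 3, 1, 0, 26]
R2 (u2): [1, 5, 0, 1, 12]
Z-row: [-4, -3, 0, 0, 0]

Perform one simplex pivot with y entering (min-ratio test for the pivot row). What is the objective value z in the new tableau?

36/5

Ratio test on column y — row 1: 26/3 = 26/3; row 2: 12/5 = 12/5. Minimum is 12/5 at row 2 (u2 leaves); pivot element 5.
Pivot on row 2; the Z-row RHS becomes 0 − (-3)·(12/5) = 36/5.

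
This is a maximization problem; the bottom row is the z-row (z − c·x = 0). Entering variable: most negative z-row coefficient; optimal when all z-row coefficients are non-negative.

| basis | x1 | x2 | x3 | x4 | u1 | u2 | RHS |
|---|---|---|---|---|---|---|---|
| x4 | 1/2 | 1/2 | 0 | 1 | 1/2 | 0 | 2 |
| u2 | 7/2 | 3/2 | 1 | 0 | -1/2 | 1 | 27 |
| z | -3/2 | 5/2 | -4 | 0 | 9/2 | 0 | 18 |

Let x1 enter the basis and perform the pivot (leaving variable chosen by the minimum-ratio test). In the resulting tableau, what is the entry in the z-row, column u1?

6

Ratio test on column x1 — row 1: 2/(1/2) = 4; row 2: 27/(7/2) = 54/7. Minimum is 4 at row 1 (x4 leaves); pivot element 1/2.
Divide row 1 by 1/2; eliminate column x1 from the other rows.
z-row update in column u1: 9/2 − (-3/2)·1 = 6.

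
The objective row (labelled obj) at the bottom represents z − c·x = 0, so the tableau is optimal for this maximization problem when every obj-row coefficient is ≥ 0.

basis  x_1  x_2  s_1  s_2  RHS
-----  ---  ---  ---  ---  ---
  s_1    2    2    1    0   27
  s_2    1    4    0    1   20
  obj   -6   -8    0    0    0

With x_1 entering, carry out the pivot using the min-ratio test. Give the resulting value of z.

Ratio test on column x_1 — row 1: 27/2 = 27/2; row 2: 20/1 = 20. Minimum is 27/2 at row 1 (s_1 leaves); pivot element 2.
Pivot on row 1; the obj-row RHS becomes 0 − (-6)·(27/2) = 81.

81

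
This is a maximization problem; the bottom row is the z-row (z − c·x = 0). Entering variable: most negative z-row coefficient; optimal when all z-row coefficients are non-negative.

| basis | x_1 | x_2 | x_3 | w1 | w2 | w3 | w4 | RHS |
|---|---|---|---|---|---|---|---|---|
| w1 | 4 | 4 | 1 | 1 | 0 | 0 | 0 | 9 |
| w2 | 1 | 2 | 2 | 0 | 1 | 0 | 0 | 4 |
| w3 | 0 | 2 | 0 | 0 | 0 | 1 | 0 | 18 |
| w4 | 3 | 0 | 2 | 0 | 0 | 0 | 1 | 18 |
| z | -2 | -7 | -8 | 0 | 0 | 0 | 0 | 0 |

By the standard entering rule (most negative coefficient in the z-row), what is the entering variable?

x_3

Negative z-row entries: x_1: -2, x_2: -7, x_3: -8.
The most negative is -8 in column x_3, so x_3 enters.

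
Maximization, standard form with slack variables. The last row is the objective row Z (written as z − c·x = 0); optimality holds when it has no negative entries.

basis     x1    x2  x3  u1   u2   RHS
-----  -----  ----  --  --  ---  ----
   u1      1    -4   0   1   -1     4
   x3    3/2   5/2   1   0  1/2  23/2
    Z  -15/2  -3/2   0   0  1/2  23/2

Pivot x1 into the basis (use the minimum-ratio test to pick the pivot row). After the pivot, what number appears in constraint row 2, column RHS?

Ratio test on column x1 — row 1: 4/1 = 4; row 2: (23/2)/(3/2) = 23/3. Minimum is 4 at row 1 (u1 leaves); pivot element 1.
Divide row 1 by 1; eliminate column x1 from the other rows.
Row 2 update in column RHS: 23/2 − (3/2)·4 = 11/2.

11/2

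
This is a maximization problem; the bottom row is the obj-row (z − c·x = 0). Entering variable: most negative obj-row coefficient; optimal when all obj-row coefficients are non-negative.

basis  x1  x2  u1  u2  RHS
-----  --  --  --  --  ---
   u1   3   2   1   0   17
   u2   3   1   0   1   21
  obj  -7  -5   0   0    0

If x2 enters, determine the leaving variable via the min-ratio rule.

u1

Column x2 entries and ratios — u1: 17/2 = 17/2; u2: 21/1 = 21.
Smallest ratio is 17/2 in the row of u1, so u1 leaves.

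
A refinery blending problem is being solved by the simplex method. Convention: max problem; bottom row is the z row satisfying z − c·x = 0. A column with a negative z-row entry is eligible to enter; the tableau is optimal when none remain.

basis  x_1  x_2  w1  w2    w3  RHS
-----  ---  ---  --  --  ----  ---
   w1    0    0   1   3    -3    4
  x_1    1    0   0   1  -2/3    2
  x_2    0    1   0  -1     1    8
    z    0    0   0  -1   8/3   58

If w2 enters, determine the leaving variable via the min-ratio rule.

w1

Column w2 entries and ratios — w1: 4/3 = 4/3; x_1: 2/1 = 2; x_2: -1 ≤ 0, skip.
Smallest ratio is 4/3 in the row of w1, so w1 leaves.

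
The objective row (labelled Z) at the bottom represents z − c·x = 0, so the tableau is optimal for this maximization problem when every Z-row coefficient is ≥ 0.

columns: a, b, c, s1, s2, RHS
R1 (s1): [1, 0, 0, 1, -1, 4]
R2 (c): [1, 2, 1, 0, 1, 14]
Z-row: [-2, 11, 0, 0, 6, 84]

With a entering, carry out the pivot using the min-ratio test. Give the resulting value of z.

Ratio test on column a — row 1: 4/1 = 4; row 2: 14/1 = 14. Minimum is 4 at row 1 (s1 leaves); pivot element 1.
Pivot on row 1; the Z-row RHS becomes 84 − (-2)·4 = 92.

92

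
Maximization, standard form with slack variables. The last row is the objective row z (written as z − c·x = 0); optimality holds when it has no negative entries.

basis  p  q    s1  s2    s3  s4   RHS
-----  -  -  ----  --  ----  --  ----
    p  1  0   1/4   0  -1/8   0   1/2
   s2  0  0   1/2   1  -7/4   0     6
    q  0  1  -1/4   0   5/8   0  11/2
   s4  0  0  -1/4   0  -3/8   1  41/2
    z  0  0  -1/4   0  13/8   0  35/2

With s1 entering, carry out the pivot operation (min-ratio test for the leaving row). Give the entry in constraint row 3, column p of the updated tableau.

1

Ratio test on column s1 — row 1: (1/2)/(1/4) = 2; row 2: 6/(1/2) = 12; row 3: entry -1/4 ≤ 0; row 4: entry -1/4 ≤ 0. Minimum is 2 at row 1 (p leaves); pivot element 1/4.
Divide row 1 by 1/4; eliminate column s1 from the other rows.
Row 3 update in column p: 0 − (-1/4)·4 = 1.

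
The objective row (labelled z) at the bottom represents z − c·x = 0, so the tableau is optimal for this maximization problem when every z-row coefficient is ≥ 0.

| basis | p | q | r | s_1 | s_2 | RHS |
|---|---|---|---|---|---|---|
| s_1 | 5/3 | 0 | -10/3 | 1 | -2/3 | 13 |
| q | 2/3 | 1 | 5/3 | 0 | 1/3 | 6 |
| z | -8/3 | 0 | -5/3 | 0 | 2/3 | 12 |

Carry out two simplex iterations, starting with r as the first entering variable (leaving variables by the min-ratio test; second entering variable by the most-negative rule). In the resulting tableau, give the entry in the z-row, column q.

Ratio test on column r — row 1: entry -10/3 ≤ 0; row 2: 6/(5/3) = 18/5. Minimum is 18/5 at row 2 (q leaves); pivot element 5/3.
Divide row 2 by 5/3; eliminate column r from the other rows.
Second iteration: most negative z-row entry is -2 in column p, so p enters.
Ratio test on column p — row 1: 25/3 = 25/3; row 2: (18/5)/(2/5) = 9. Minimum is 25/3 at row 1 (s_1 leaves); pivot element 3.
Divide row 1 by 3; eliminate column p from the other rows.
After both pivots, the entry at the z-row, column q is 7/3.

7/3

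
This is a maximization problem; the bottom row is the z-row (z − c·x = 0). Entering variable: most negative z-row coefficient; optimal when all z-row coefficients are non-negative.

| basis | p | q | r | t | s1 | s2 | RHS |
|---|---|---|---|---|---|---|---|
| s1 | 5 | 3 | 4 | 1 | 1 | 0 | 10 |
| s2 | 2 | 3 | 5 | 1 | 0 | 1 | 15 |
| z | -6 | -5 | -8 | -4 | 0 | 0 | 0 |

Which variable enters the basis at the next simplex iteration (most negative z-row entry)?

Negative z-row entries: p: -6, q: -5, r: -8, t: -4.
The most negative is -8 in column r, so r enters.

r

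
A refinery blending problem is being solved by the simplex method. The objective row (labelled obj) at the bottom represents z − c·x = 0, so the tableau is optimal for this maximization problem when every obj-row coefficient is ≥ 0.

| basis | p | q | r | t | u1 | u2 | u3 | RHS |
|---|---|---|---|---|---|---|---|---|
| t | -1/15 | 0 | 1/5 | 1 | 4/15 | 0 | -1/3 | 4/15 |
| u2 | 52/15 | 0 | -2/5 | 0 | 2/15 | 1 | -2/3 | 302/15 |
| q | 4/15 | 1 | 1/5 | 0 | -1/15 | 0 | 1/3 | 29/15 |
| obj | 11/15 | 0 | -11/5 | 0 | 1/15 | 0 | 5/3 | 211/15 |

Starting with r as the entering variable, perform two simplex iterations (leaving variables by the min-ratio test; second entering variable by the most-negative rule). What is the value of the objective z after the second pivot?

22

Ratio test on column r — row 1: (4/15)/(1/5) = 4/3; row 2: entry -2/5 ≤ 0; row 3: (29/15)/(1/5) = 29/3. Minimum is 4/3 at row 1 (t leaves); pivot element 1/5.
Pivot on row 1; the obj-row RHS becomes 211/15 − (-11/5)·(4/3) = 17.
Next entering variable (most negative obj-row entry -2): u3.
Ratio test on column u3 — row 1: entry -5/3 ≤ 0; row 2: entry -4/3 ≤ 0; row 3: (5/3)/(2/3) = 5/2. Minimum is 5/2 at row 3 (q leaves); pivot element 2/3.
After the second pivot the obj-row RHS is 17 − (-2)·(5/2) = 22.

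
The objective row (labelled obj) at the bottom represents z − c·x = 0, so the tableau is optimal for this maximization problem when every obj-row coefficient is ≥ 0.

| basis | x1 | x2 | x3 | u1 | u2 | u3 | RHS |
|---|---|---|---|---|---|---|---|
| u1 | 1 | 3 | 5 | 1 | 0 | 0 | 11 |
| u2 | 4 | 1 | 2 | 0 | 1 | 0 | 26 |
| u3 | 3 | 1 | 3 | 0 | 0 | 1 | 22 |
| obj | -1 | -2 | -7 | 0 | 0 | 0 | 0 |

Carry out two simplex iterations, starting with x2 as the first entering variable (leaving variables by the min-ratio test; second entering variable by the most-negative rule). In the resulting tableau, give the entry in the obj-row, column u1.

Ratio test on column x2 — row 1: 11/3 = 11/3; row 2: 26/1 = 26; row 3: 22/1 = 22. Minimum is 11/3 at row 1 (u1 leaves); pivot element 3.
Divide row 1 by 3; eliminate column x2 from the other rows.
Second iteration: most negative obj-row entry is -11/3 in column x3, so x3 enters.
Ratio test on column x3 — row 1: (11/3)/(5/3) = 11/5; row 2: (67/3)/(1/3) = 67; row 3: (55/3)/(4/3) = 55/4. Minimum is 11/5 at row 1 (x2 leaves); pivot element 5/3.
Divide row 1 by 5/3; eliminate column x3 from the other rows.
After both pivots, the entry at the obj-row, column u1 is 7/5.

7/5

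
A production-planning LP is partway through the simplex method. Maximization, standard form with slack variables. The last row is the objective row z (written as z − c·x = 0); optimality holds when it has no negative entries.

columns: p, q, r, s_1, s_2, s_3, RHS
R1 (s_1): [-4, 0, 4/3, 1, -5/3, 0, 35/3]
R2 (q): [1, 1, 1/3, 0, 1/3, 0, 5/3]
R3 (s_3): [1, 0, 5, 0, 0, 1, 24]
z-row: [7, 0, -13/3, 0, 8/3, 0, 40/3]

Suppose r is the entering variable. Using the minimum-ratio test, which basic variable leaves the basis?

Column r entries and ratios — s_1: (35/3)/(4/3) = 35/4; q: (5/3)/(1/3) = 5; s_3: 24/5 = 24/5.
Smallest ratio is 24/5 in the row of s_3, so s_3 leaves.

s_3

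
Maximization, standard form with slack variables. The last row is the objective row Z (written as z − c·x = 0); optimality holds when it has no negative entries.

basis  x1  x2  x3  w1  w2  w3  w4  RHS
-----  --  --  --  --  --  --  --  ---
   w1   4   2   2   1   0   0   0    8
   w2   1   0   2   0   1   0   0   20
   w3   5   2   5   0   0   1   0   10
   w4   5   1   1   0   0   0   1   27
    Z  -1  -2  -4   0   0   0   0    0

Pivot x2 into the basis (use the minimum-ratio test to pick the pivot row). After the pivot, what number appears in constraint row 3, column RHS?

2

Ratio test on column x2 — row 1: 8/2 = 4; row 2: entry 0 ≤ 0; row 3: 10/2 = 5; row 4: 27/1 = 27. Minimum is 4 at row 1 (w1 leaves); pivot element 2.
Divide row 1 by 2; eliminate column x2 from the other rows.
Row 3 update in column RHS: 10 − 2·4 = 2.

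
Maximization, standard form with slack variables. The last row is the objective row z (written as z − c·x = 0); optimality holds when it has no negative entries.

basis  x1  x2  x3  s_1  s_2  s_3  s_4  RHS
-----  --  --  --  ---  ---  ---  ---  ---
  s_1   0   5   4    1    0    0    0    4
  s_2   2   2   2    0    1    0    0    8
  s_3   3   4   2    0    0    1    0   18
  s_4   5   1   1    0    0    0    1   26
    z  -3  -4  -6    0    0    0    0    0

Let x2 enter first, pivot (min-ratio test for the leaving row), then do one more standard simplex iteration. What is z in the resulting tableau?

Ratio test on column x2 — row 1: 4/5 = 4/5; row 2: 8/2 = 4; row 3: 18/4 = 9/2; row 4: 26/1 = 26. Minimum is 4/5 at row 1 (s_1 leaves); pivot element 5.
Pivot on row 1; the z-row RHS becomes 0 − (-4)·(4/5) = 16/5.
Next entering variable (most negative z-row entry -3): x1.
Ratio test on column x1 — row 1: entry 0 ≤ 0; row 2: (32/5)/2 = 16/5; row 3: (74/5)/3 = 74/15; row 4: (126/5)/5 = 126/25. Minimum is 16/5 at row 2 (s_2 leaves); pivot element 2.
After the second pivot the z-row RHS is 16/5 − (-3)·(16/5) = 64/5.

64/5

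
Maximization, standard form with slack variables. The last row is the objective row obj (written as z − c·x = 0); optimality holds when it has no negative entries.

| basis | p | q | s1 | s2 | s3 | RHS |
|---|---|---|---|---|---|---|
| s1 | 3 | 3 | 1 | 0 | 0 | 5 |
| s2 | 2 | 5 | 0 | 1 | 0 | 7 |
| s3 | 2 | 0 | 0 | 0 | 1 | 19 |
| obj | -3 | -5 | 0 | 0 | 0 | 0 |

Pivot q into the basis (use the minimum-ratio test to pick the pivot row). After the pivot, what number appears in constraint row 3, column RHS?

Ratio test on column q — row 1: 5/3 = 5/3; row 2: 7/5 = 7/5; row 3: entry 0 ≤ 0. Minimum is 7/5 at row 2 (s2 leaves); pivot element 5.
Divide row 2 by 5; eliminate column q from the other rows.
Row 3 update in column RHS: 19 − 0·(7/5) = 19.

19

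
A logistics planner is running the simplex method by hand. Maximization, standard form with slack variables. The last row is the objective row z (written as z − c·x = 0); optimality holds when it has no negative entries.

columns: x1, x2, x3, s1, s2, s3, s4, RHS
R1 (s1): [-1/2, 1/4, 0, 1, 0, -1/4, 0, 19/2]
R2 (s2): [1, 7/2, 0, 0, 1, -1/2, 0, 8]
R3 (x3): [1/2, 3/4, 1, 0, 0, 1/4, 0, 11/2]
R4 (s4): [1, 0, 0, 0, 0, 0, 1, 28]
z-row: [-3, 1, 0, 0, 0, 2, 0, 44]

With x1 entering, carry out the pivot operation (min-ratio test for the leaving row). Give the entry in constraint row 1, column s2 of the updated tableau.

1/2

Ratio test on column x1 — row 1: entry -1/2 ≤ 0; row 2: 8/1 = 8; row 3: (11/2)/(1/2) = 11; row 4: 28/1 = 28. Minimum is 8 at row 2 (s2 leaves); pivot element 1.
Divide row 2 by 1; eliminate column x1 from the other rows.
Row 1 update in column s2: 0 − (-1/2)·1 = 1/2.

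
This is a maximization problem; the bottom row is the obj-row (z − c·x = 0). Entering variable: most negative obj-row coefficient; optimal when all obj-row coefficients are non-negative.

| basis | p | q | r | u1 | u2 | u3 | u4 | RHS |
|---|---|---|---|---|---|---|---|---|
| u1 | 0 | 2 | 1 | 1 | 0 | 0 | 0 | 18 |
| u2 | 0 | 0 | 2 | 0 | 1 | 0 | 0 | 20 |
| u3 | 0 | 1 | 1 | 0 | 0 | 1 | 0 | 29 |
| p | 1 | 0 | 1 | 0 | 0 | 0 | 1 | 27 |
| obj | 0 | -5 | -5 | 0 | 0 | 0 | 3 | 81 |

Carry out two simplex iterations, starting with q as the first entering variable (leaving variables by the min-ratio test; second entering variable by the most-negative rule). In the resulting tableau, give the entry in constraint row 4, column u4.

Ratio test on column q — row 1: 18/2 = 9; row 2: entry 0 ≤ 0; row 3: 29/1 = 29; row 4: entry 0 ≤ 0. Minimum is 9 at row 1 (u1 leaves); pivot element 2.
Divide row 1 by 2; eliminate column q from the other rows.
Second iteration: most negative obj-row entry is -5/2 in column r, so r enters.
Ratio test on column r — row 1: 9/(1/2) = 18; row 2: 20/2 = 10; row 3: 20/(1/2) = 40; row 4: 27/1 = 27. Minimum is 10 at row 2 (u2 leaves); pivot element 2.
Divide row 2 by 2; eliminate column r from the other rows.
After both pivots, the entry at constraint row 4, column u4 is 1.

1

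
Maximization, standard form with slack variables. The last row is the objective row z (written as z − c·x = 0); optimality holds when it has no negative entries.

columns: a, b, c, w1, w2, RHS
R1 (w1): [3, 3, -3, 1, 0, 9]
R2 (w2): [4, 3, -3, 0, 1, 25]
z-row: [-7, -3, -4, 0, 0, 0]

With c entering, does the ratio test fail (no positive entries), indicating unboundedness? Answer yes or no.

Every constraint-row entry in column c is ≤ 0, so increasing c is unbounded.

yes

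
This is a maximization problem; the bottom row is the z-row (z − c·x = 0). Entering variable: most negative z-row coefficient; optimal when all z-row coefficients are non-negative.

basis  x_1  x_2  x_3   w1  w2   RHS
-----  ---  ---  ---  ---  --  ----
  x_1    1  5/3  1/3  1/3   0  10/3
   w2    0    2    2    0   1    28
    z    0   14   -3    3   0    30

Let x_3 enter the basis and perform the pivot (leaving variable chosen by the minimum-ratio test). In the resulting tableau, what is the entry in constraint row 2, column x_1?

Ratio test on column x_3 — row 1: (10/3)/(1/3) = 10; row 2: 28/2 = 14. Minimum is 10 at row 1 (x_1 leaves); pivot element 1/3.
Divide row 1 by 1/3; eliminate column x_3 from the other rows.
Row 2 update in column x_1: 0 − 2·3 = -6.

-6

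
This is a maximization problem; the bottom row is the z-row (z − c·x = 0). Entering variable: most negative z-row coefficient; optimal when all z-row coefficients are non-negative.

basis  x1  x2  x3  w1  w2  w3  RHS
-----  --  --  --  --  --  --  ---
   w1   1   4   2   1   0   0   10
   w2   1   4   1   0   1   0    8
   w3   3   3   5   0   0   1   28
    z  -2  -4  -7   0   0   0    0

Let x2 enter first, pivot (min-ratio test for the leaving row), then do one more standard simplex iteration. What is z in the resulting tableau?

20

Ratio test on column x2 — row 1: 10/4 = 5/2; row 2: 8/4 = 2; row 3: 28/3 = 28/3. Minimum is 2 at row 2 (w2 leaves); pivot element 4.
Pivot on row 2; the z-row RHS becomes 0 − (-4)·2 = 8.
Next entering variable (most negative z-row entry -6): x3.
Ratio test on column x3 — row 1: 2/1 = 2; row 2: 2/(1/4) = 8; row 3: 22/(17/4) = 88/17. Minimum is 2 at row 1 (w1 leaves); pivot element 1.
After the second pivot the z-row RHS is 8 − (-6)·2 = 20.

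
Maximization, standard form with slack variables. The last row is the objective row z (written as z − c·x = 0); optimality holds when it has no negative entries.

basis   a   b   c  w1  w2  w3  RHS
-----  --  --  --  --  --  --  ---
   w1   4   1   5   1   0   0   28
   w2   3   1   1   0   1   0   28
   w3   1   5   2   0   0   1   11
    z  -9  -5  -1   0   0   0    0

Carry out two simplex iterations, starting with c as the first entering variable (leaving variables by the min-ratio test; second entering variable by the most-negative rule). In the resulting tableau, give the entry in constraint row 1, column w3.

Ratio test on column c — row 1: 28/5 = 28/5; row 2: 28/1 = 28; row 3: 11/2 = 11/2. Minimum is 11/2 at row 3 (w3 leaves); pivot element 2.
Divide row 3 by 2; eliminate column c from the other rows.
Second iteration: most negative z-row entry is -17/2 in column a, so a enters.
Ratio test on column a — row 1: (1/2)/(3/2) = 1/3; row 2: (45/2)/(5/2) = 9; row 3: (11/2)/(1/2) = 11. Minimum is 1/3 at row 1 (w1 leaves); pivot element 3/2.
Divide row 1 by 3/2; eliminate column a from the other rows.
After both pivots, the entry at constraint row 1, column w3 is -5/3.

-5/3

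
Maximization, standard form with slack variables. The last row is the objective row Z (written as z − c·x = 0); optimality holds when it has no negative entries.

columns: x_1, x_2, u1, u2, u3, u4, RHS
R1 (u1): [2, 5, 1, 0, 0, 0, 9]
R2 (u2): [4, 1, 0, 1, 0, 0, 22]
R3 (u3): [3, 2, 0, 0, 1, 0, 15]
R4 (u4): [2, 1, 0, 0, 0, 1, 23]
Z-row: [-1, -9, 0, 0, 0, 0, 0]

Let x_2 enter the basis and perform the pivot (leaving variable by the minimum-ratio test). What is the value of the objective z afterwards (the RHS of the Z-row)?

81/5

Ratio test on column x_2 — row 1: 9/5 = 9/5; row 2: 22/1 = 22; row 3: 15/2 = 15/2; row 4: 23/1 = 23. Minimum is 9/5 at row 1 (u1 leaves); pivot element 5.
Pivot on row 1; the Z-row RHS becomes 0 − (-9)·(9/5) = 81/5.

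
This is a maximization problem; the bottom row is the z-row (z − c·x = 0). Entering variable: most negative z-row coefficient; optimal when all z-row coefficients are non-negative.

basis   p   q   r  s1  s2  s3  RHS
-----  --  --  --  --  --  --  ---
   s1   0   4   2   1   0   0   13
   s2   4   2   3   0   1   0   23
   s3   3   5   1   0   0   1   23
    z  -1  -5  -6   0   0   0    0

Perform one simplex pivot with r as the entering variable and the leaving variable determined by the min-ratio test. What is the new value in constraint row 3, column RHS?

Ratio test on column r — row 1: 13/2 = 13/2; row 2: 23/3 = 23/3; row 3: 23/1 = 23. Minimum is 13/2 at row 1 (s1 leaves); pivot element 2.
Divide row 1 by 2; eliminate column r from the other rows.
Row 3 update in column RHS: 23 − 1·(13/2) = 33/2.

33/2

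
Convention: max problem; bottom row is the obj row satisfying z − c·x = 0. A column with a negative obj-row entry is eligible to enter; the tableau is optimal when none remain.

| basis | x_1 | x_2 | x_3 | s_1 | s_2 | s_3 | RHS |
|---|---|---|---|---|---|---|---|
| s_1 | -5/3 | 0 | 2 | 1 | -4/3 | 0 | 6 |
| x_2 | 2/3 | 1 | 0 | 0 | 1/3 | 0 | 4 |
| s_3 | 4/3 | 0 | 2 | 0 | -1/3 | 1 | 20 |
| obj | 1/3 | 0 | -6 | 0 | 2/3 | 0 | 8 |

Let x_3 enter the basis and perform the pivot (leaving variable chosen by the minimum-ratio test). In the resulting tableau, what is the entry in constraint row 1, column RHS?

3

Ratio test on column x_3 — row 1: 6/2 = 3; row 2: entry 0 ≤ 0; row 3: 20/2 = 10. Minimum is 3 at row 1 (s_1 leaves); pivot element 2.
Divide row 1 by 2; eliminate column x_3 from the other rows.
In the new row 1, the RHS entry is the old entry divided by the pivot: 6/2 = 3.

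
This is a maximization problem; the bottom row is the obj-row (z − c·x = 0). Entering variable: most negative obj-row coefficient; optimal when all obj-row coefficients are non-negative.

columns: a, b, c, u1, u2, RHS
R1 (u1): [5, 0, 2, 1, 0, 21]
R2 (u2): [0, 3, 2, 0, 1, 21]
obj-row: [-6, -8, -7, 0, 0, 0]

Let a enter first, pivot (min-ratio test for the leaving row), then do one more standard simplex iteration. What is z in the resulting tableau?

406/5

Ratio test on column a — row 1: 21/5 = 21/5; row 2: entry 0 ≤ 0. Minimum is 21/5 at row 1 (u1 leaves); pivot element 5.
Pivot on row 1; the obj-row RHS becomes 0 − (-6)·(21/5) = 126/5.
Next entering variable (most negative obj-row entry -8): b.
Ratio test on column b — row 1: entry 0 ≤ 0; row 2: 21/3 = 7. Minimum is 7 at row 2 (u2 leaves); pivot element 3.
After the second pivot the obj-row RHS is 126/5 − (-8)·7 = 406/5.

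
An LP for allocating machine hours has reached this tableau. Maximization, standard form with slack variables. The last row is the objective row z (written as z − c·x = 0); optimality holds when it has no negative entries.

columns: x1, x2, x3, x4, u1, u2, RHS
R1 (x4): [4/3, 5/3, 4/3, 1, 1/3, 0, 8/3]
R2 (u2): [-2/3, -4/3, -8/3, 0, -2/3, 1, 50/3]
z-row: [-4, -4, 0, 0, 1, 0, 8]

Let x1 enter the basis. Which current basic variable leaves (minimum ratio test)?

x4

Column x1 entries and ratios — x4: (8/3)/(4/3) = 2; u2: -2/3 ≤ 0, skip.
Smallest ratio is 2 in the row of x4, so x4 leaves.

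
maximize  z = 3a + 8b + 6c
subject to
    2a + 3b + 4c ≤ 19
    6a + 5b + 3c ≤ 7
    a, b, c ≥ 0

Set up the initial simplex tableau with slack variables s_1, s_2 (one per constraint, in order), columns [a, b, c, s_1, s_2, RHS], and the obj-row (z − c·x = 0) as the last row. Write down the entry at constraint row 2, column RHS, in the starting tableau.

7

The RHS of constraint 2 is b_2 = 7.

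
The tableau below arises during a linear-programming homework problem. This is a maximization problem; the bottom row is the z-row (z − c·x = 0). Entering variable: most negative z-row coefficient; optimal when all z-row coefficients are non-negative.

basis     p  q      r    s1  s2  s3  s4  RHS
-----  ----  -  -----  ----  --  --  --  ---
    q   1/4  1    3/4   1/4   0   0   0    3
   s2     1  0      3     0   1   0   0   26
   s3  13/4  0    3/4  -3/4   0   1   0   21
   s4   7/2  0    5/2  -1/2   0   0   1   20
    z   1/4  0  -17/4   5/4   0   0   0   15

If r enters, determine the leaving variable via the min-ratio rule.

Column r entries and ratios — q: 3/(3/4) = 4; s2: 26/3 = 26/3; s3: 21/(3/4) = 28; s4: 20/(5/2) = 8.
Smallest ratio is 4 in the row of q, so q leaves.

q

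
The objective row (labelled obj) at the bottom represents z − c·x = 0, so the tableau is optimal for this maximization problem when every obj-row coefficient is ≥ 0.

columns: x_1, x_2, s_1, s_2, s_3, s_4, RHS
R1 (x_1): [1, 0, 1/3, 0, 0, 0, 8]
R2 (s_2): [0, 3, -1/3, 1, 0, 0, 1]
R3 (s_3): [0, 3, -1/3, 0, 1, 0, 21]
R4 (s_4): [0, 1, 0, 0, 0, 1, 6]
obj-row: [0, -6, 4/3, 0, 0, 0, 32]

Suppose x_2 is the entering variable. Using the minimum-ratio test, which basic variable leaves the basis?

Column x_2 entries and ratios — x_1: 0 ≤ 0, skip; s_2: 1/3 = 1/3; s_3: 21/3 = 7; s_4: 6/1 = 6.
Smallest ratio is 1/3 in the row of s_2, so s_2 leaves.

s_2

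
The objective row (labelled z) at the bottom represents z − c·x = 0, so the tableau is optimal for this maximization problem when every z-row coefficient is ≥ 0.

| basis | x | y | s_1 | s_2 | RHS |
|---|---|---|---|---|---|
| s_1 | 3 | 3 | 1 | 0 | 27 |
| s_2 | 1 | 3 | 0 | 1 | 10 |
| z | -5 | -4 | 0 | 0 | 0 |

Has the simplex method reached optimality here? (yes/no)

The z-row has a negative entry -5 in column x, so it is not optimal.

no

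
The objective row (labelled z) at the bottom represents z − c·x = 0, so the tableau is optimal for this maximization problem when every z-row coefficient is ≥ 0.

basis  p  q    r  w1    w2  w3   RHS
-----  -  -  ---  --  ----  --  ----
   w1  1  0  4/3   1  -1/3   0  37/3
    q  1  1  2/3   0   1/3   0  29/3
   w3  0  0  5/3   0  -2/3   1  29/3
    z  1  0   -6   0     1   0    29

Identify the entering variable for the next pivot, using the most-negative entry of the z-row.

Negative z-row entries: r: -6.
The most negative is -6 in column r, so r enters.

r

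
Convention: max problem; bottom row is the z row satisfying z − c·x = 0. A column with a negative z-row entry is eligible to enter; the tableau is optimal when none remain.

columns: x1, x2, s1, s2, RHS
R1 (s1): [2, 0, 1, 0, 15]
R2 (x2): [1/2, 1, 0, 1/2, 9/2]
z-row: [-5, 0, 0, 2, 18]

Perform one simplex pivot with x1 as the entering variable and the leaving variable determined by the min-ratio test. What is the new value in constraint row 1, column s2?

0

Ratio test on column x1 — row 1: 15/2 = 15/2; row 2: (9/2)/(1/2) = 9. Minimum is 15/2 at row 1 (s1 leaves); pivot element 2.
Divide row 1 by 2; eliminate column x1 from the other rows.
In the new row 1, the s2 entry is the old entry divided by the pivot: 0/2 = 0.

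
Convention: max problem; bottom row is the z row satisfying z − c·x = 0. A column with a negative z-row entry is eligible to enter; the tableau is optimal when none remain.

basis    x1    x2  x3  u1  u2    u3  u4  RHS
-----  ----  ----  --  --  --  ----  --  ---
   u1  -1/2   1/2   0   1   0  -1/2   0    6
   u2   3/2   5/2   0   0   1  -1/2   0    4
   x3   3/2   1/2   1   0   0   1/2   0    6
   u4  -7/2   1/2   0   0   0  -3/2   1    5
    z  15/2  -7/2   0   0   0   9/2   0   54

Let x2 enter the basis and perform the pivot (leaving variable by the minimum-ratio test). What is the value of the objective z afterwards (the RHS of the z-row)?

298/5

Ratio test on column x2 — row 1: 6/(1/2) = 12; row 2: 4/(5/2) = 8/5; row 3: 6/(1/2) = 12; row 4: 5/(1/2) = 10. Minimum is 8/5 at row 2 (u2 leaves); pivot element 5/2.
Pivot on row 2; the z-row RHS becomes 54 − (-7/2)·(8/5) = 298/5.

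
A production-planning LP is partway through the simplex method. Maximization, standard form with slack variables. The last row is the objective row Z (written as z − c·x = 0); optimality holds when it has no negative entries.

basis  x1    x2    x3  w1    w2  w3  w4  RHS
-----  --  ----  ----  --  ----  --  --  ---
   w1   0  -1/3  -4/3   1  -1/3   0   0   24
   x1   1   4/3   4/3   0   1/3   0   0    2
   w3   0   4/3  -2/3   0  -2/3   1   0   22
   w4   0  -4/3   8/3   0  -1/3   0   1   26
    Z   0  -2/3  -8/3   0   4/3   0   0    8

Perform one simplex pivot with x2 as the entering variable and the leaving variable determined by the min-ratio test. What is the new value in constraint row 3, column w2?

Ratio test on column x2 — row 1: entry -1/3 ≤ 0; row 2: 2/(4/3) = 3/2; row 3: 22/(4/3) = 33/2; row 4: entry -4/3 ≤ 0. Minimum is 3/2 at row 2 (x1 leaves); pivot element 4/3.
Divide row 2 by 4/3; eliminate column x2 from the other rows.
Row 3 update in column w2: -2/3 − (4/3)·(1/4) = -1.

-1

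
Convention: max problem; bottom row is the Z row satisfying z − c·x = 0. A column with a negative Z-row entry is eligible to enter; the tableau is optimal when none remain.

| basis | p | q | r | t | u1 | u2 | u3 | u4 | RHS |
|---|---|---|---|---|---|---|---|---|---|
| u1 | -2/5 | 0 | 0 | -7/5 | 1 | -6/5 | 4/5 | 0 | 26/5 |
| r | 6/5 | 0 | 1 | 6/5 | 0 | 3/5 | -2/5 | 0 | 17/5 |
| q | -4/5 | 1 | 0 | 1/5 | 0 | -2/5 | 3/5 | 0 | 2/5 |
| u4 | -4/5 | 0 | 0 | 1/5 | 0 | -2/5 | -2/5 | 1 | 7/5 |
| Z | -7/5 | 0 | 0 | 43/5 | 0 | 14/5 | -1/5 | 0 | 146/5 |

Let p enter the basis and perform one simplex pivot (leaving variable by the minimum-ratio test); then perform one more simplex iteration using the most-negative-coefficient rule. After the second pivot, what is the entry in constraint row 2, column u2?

Ratio test on column p — row 1: entry -2/5 ≤ 0; row 2: (17/5)/(6/5) = 17/6; row 3: entry -4/5 ≤ 0; row 4: entry -4/5 ≤ 0. Minimum is 17/6 at row 2 (r leaves); pivot element 6/5.
Divide row 2 by 6/5; eliminate column p from the other rows.
Second iteration: most negative Z-row entry is -2/3 in column u3, so u3 enters.
Ratio test on column u3 — row 1: (19/3)/(2/3) = 19/2; row 2: entry -1/3 ≤ 0; row 3: (8/3)/(1/3) = 8; row 4: entry -2/3 ≤ 0. Minimum is 8 at row 3 (q leaves); pivot element 1/3.
Divide row 3 by 1/3; eliminate column u3 from the other rows.
After both pivots, the entry at constraint row 2, column u2 is 1/2.

1/2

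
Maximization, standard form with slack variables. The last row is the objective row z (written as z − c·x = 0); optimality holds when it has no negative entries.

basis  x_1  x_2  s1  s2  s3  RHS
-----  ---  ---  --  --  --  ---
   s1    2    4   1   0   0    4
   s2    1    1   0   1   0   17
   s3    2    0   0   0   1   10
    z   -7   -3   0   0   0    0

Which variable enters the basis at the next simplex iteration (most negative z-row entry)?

x_1

Negative z-row entries: x_1: -7, x_2: -3.
The most negative is -7 in column x_1, so x_1 enters.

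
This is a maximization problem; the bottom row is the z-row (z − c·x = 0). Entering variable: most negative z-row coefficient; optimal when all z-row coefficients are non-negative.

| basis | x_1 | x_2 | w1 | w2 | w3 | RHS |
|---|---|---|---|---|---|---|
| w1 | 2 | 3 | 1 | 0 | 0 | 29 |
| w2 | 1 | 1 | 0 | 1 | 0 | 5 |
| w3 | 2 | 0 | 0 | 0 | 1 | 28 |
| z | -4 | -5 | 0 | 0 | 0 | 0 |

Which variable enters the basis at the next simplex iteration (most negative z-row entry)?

x_2

Negative z-row entries: x_1: -4, x_2: -5.
The most negative is -5 in column x_2, so x_2 enters.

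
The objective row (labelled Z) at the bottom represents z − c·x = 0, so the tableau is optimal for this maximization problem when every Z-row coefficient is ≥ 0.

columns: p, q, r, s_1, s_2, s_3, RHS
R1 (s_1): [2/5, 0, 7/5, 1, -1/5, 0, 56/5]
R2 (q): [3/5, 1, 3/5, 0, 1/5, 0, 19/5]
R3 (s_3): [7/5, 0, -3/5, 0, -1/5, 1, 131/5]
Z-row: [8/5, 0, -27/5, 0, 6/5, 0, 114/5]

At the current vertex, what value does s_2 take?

s_2 is not in the basis, so in the current basic feasible solution s_2 = 0.

0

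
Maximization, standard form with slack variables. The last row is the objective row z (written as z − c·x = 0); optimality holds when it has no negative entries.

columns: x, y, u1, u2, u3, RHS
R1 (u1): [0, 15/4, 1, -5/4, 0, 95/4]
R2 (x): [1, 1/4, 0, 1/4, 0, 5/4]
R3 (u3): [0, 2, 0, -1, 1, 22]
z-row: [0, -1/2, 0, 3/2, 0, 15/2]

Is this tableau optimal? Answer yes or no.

The z-row has a negative entry -1/2 in column y, so it is not optimal.

no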